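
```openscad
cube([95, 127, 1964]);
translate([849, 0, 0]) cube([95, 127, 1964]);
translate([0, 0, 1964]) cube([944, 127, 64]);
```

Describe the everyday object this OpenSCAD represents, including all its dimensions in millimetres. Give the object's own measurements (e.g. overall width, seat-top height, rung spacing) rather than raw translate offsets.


A door frame. The clear opening is 754 mm wide and 1964 mm high. Two 95 mm wide jambs, 127 mm deep, stand either side of the opening from the floor to the top of the opening. A 64 mm thick head sits across the top of both jambs, spanning the full outside width of the frame.


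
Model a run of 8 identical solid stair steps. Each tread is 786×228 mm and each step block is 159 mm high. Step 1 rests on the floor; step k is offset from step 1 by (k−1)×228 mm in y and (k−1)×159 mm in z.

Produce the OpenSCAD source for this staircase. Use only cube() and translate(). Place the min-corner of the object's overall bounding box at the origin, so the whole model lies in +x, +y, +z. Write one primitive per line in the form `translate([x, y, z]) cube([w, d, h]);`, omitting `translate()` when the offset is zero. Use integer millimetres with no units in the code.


cube([786, 228, 159]);
translate([0, 228, 159]) cube([786, 228, 159]);
translate([0, 456, 318]) cube([786, 228, 159]);
translate([0, 684, 477]) cube([786, 228, 159]);
translate([0, 912, 636]) cube([786, 228, 159]);
translate([0, 1140, 795]) cube([786, 228, 159]);
translate([0, 1368, 954]) cube([786, 228, 159]);
translate([0, 1596, 1113]) cube([786, 228, 159]);


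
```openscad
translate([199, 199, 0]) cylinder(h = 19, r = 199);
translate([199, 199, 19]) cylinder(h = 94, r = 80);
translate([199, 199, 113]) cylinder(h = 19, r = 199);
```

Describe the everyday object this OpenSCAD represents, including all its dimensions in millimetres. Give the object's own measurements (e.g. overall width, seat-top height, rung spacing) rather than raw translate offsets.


A spool: two coaxial disc flanges of radius 199 mm and thickness 19 mm, joined by a core cylinder of radius 80 mm and height 94 mm. The lower flange rests on z = 0 and the three cylinders share a vertical axis.


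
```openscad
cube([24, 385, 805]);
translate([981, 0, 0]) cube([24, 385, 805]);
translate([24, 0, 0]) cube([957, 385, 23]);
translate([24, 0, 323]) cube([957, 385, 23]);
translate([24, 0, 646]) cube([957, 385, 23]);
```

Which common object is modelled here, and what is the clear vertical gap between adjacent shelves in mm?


A bookshelf. The clear shelf gap is 300 mm.

Two tall side panels with 3 horizontal boards between them — a bookshelf. The first two shelf undersides are at z = 0 and z = 323; with shelf thickness 23, the clear gap is 323 − 0 − 23 = 300 mm.


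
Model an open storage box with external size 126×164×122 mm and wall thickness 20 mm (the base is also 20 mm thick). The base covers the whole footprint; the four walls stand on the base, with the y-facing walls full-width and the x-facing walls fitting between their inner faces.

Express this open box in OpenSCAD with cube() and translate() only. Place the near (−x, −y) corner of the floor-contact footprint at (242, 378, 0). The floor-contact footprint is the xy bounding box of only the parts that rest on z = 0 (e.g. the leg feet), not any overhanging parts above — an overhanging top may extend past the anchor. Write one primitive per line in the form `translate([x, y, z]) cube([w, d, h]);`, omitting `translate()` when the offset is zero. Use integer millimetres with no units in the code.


translate([242, 378, 0]) cube([126, 164, 20]);
translate([242, 378, 20]) cube([126, 20, 102]);
translate([242, 522, 20]) cube([126, 20, 102]);
translate([242, 398, 20]) cube([20, 124, 102]);
translate([348, 398, 20]) cube([20, 124, 102]);


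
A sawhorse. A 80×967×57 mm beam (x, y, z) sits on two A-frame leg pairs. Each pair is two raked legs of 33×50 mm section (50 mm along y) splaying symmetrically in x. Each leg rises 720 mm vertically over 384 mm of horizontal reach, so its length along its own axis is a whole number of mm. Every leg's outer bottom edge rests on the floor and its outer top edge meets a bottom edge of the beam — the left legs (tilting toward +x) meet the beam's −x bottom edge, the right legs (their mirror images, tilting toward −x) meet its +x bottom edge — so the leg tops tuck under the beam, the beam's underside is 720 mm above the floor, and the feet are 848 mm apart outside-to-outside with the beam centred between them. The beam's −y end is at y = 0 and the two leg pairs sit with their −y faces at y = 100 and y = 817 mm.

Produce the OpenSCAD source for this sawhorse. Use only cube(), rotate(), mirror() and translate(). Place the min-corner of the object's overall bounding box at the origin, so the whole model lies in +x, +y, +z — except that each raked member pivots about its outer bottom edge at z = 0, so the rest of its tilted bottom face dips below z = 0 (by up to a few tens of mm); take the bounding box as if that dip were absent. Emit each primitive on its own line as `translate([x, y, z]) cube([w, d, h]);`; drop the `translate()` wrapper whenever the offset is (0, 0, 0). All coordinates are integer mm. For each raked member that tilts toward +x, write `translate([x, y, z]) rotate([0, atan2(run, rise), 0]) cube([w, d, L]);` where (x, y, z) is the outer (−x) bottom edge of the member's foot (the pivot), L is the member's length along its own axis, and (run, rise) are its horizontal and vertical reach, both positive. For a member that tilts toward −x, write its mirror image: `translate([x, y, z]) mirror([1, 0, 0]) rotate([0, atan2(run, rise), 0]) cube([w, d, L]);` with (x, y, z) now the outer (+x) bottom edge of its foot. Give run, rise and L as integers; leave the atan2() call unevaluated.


translate([384, 0, 720]) cube([80, 967, 57]);
translate([0, 100, 0]) rotate([0, atan2(384, 720), 0]) cube([33, 50, 816]);
translate([848, 100, 0]) mirror([1, 0, 0]) rotate([0, atan2(384, 720), 0]) cube([33, 50, 816]);
translate([0, 817, 0]) rotate([0, atan2(384, 720), 0]) cube([33, 50, 816]);
translate([848, 817, 0]) mirror([1, 0, 0]) rotate([0, atan2(384, 720), 0]) cube([33, 50, 816]);


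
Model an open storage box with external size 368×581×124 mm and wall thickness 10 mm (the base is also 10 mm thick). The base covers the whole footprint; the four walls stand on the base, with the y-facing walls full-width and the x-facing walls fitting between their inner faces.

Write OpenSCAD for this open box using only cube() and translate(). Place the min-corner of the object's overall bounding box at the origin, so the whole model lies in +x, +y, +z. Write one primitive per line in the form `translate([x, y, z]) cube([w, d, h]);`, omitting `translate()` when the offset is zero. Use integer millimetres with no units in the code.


cube([368, 581, 10]);
translate([0, 0, 10]) cube([368, 10, 114]);
translate([0, 571, 10]) cube([368, 10, 114]);
translate([0, 10, 10]) cube([10, 561, 114]);
translate([358, 10, 10]) cube([10, 561, 114]);


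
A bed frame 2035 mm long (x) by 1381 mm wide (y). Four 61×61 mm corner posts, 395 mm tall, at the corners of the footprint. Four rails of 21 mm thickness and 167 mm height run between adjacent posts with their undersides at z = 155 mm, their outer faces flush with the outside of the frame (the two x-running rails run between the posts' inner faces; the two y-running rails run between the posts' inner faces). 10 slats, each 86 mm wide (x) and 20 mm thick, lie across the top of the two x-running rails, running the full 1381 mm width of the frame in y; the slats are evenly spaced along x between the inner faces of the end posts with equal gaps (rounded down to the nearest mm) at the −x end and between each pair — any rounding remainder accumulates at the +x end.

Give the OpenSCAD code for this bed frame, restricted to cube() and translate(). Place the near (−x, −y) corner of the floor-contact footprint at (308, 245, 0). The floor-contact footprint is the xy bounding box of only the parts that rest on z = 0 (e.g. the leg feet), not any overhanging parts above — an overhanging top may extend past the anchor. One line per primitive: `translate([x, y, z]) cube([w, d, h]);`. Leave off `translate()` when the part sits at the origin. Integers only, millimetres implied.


translate([308, 245, 0]) cube([61, 61, 395]);
translate([308, 1565, 0]) cube([61, 61, 395]);
translate([2282, 245, 0]) cube([61, 61, 395]);
translate([2282, 1565, 0]) cube([61, 61, 395]);
translate([369, 245, 155]) cube([1913, 21, 167]);
translate([369, 1605, 155]) cube([1913, 21, 167]);
translate([308, 306, 155]) cube([21, 1259, 167]);
translate([2322, 306, 155]) cube([21, 1259, 167]);
translate([464, 245, 322]) cube([86, 1381, 20]);
translate([645, 245, 322]) cube([86, 1381, 20]);
translate([826, 245, 322]) cube([86, 1381, 20]);
translate([1007, 245, 322]) cube([86, 1381, 20]);
translate([1188, 245, 322]) cube([86, 1381, 20]);
translate([1369, 245, 322]) cube([86, 1381, 20]);
translate([1550, 245, 322]) cube([86, 1381, 20]);
translate([1731, 245, 322]) cube([86, 1381, 20]);
translate([1912, 245, 322]) cube([86, 1381, 20]);
translate([2093, 245, 322]) cube([86, 1381, 20]);


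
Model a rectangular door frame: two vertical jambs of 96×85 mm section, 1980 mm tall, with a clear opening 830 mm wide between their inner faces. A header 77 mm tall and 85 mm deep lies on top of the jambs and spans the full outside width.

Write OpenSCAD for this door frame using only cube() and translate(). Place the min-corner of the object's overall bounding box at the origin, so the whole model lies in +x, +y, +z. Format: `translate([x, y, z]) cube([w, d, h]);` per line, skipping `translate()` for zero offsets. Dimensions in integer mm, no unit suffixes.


cube([96, 85, 1980]);
translate([926, 0, 0]) cube([96, 85, 1980]);
translate([0, 0, 1980]) cube([1022, 85, 77]);


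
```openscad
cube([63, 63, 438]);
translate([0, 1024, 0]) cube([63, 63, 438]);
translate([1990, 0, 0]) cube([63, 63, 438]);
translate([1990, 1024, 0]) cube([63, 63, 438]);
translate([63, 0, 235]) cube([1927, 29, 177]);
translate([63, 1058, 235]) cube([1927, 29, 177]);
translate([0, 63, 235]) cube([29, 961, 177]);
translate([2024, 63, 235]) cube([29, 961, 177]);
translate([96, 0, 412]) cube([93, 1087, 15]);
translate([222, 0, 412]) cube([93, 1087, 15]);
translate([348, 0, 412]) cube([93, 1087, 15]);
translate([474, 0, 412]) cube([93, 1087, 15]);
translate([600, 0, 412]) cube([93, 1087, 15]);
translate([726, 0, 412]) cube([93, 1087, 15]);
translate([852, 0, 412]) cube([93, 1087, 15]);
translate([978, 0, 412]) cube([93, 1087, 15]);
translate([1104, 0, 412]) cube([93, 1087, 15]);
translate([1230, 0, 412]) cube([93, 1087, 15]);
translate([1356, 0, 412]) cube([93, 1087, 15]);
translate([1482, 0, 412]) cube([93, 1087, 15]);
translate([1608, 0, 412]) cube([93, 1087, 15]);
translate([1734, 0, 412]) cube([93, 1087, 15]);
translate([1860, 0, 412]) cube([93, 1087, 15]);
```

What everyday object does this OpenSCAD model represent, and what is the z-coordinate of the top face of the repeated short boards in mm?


A bed frame. The slat-top height is 427 mm.

Four posts, four rails, and a row of slats — a bed frame. Slats sit on the rails at z = 235 + 177 = 412; with slat thickness 15, the top is 427 mm.


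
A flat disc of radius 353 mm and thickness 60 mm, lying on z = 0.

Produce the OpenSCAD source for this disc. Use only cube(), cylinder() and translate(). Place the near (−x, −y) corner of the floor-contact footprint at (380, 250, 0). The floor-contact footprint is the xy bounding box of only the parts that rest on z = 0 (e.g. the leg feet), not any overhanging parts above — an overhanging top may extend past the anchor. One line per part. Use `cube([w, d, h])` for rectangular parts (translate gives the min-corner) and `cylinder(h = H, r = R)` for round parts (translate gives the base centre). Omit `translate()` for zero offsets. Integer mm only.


translate([733, 603, 0]) cylinder(h = 60, r = 353);


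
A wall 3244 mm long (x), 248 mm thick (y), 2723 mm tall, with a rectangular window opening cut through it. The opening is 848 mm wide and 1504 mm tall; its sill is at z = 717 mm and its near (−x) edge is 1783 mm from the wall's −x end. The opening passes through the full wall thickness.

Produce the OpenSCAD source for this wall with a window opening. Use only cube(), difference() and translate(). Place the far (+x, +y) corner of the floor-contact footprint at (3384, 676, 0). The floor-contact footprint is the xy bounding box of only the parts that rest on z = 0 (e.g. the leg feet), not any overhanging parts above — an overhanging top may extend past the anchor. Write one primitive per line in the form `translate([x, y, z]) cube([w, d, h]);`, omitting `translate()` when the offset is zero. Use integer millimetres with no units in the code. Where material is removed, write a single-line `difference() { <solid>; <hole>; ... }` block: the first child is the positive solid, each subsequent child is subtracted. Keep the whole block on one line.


difference() { translate([140, 428, 0]) cube([3244, 248, 2723]); translate([1923, 428, 717]) cube([848, 248, 1504]); }


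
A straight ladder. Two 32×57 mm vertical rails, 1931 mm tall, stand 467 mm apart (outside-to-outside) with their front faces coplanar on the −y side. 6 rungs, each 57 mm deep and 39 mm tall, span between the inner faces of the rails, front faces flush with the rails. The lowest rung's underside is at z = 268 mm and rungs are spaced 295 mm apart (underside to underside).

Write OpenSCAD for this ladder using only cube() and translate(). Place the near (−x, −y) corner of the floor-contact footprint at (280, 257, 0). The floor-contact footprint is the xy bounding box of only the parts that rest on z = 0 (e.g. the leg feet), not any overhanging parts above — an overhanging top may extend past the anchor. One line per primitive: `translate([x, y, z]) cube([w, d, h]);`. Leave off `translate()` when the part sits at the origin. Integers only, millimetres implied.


translate([280, 257, 0]) cube([32, 57, 1931]);
translate([715, 257, 0]) cube([32, 57, 1931]);
translate([312, 257, 268]) cube([403, 57, 39]);
translate([312, 257, 563]) cube([403, 57, 39]);
translate([312, 257, 858]) cube([403, 57, 39]);
translate([312, 257, 1153]) cube([403, 57, 39]);
translate([312, 257, 1448]) cube([403, 57, 39]);
translate([312, 257, 1743]) cube([403, 57, 39]);


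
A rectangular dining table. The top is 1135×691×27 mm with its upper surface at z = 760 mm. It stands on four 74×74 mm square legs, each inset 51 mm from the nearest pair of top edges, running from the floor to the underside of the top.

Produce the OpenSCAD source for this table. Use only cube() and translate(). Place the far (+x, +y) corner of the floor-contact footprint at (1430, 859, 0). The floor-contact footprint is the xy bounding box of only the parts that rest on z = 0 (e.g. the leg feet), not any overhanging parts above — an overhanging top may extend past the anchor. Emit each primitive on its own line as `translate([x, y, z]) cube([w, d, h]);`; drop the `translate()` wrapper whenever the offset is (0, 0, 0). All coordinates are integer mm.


// leg_h = 760 - 27 = 733
translate([346, 219, 733]) cube([1135, 691, 27]);
translate([397, 270, 0]) cube([74, 74, 733]);
translate([1356, 270, 0]) cube([74, 74, 733]);
translate([397, 785, 0]) cube([74, 74, 733]);
translate([1356, 785, 0]) cube([74, 74, 733]);


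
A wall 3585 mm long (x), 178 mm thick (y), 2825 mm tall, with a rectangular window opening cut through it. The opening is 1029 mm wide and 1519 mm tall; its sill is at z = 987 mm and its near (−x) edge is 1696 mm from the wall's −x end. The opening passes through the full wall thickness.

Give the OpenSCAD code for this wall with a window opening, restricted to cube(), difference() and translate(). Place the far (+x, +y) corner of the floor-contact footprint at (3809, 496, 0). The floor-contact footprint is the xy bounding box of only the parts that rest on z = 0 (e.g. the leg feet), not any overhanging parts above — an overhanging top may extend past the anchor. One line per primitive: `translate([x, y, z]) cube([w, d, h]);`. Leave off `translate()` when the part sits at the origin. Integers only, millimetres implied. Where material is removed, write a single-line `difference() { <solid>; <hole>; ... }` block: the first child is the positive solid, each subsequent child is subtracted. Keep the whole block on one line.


difference() { translate([224, 318, 0]) cube([3585, 178, 2825]); translate([1920, 318, 987]) cube([1029, 178, 1519]); }


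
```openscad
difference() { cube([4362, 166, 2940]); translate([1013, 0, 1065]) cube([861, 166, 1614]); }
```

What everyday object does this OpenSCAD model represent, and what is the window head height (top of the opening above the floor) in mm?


A wall with a window opening. The window head height is 2679 mm.

A wall with a rectangular opening subtracted — a window. Sill at z = 1065, opening 1614 mm tall, so the head is at 1065 + 1614 = 2679 mm.


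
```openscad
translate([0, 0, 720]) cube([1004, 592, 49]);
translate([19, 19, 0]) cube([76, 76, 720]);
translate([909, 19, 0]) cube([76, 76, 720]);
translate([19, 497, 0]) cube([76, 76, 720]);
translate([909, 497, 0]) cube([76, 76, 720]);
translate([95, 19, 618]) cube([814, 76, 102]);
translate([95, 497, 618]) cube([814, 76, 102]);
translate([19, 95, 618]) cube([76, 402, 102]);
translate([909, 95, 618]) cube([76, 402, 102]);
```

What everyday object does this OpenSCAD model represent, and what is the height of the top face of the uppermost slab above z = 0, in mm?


A table. The table height is 769 mm.

A 1004×592×49 slab sits at z = 720 on four 76 mm square posts — a table. The top surface is at 720 + 49 = 769 mm.


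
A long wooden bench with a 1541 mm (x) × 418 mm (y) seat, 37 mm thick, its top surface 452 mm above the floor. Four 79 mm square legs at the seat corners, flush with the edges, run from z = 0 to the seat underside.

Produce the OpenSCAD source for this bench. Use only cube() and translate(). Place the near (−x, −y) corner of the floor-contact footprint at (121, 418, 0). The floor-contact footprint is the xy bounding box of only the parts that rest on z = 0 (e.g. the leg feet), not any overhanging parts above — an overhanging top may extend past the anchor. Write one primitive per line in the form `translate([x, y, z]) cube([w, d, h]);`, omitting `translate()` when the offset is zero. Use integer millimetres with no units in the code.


translate([121, 418, 415]) cube([1541, 418, 37]);
translate([121, 418, 0]) cube([79, 79, 415]);
translate([121, 757, 0]) cube([79, 79, 415]);
translate([1583, 418, 0]) cube([79, 79, 415]);
translate([1583, 757, 0]) cube([79, 79, 415]);


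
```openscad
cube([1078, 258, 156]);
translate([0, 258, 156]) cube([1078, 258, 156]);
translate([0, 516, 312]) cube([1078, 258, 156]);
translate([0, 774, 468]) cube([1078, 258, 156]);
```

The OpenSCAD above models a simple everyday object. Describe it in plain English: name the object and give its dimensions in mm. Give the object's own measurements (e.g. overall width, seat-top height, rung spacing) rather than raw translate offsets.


A straight staircase of 4 solid steps. Each step is 1078 mm wide (x), 258 mm deep (y, the going) and 156 mm tall (the rise). The first step rests on the floor; each subsequent step sits one going further in +y and one rise higher in +z, directly behind and above the previous step with no overlap.


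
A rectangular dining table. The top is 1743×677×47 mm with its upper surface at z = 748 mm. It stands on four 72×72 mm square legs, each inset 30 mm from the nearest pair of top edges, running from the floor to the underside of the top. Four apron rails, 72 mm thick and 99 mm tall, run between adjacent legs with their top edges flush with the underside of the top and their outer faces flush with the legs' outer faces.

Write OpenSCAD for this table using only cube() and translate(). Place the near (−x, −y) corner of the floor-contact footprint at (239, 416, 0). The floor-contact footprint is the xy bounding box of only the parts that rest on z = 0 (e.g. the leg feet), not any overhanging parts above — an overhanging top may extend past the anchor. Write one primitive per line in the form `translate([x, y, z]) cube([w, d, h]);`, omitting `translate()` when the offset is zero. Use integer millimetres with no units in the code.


translate([209, 386, 701]) cube([1743, 677, 47]);
translate([239, 416, 0]) cube([72, 72, 701]);
translate([1850, 416, 0]) cube([72, 72, 701]);
translate([239, 961, 0]) cube([72, 72, 701]);
translate([1850, 961, 0]) cube([72, 72, 701]);
translate([311, 416, 602]) cube([1539, 72, 99]);
translate([311, 961, 602]) cube([1539, 72, 99]);
translate([239, 488, 602]) cube([72, 473, 99]);
translate([1850, 488, 602]) cube([72, 473, 99]);


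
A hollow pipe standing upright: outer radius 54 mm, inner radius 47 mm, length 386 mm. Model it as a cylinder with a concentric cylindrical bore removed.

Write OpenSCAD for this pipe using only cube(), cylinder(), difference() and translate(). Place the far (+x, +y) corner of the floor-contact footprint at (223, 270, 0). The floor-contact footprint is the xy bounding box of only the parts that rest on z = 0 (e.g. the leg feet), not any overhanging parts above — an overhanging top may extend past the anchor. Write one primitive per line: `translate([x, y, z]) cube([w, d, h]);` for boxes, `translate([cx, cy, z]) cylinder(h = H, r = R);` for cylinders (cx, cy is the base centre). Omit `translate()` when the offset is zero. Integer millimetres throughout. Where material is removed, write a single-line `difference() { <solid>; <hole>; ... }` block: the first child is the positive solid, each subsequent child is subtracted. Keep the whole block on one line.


difference() { translate([169, 216, 0]) cylinder(h = 386, r = 54); translate([169, 216, 0]) cylinder(h = 386, r = 47); }


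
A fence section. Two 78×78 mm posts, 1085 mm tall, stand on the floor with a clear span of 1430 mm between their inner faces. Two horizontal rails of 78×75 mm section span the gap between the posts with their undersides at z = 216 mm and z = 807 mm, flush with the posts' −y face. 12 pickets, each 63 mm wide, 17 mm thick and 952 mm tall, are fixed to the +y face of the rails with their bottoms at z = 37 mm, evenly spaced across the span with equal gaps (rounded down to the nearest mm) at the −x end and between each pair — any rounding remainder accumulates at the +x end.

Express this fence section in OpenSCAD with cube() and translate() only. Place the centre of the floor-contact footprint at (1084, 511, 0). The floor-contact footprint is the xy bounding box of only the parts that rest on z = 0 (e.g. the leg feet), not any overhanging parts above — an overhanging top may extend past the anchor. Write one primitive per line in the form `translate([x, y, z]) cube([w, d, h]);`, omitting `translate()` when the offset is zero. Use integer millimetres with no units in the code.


translate([291, 472, 0]) cube([78, 78, 1085]);
translate([1799, 472, 0]) cube([78, 78, 1085]);
translate([369, 472, 216]) cube([1430, 78, 75]);
translate([369, 472, 807]) cube([1430, 78, 75]);
translate([420, 550, 37]) cube([63, 17, 952]);
translate([534, 550, 37]) cube([63, 17, 952]);
translate([648, 550, 37]) cube([63, 17, 952]);
translate([762, 550, 37]) cube([63, 17, 952]);
translate([876, 550, 37]) cube([63, 17, 952]);
translate([990, 550, 37]) cube([63, 17, 952]);
translate([1104, 550, 37]) cube([63, 17, 952]);
translate([1218, 550, 37]) cube([63, 17, 952]);
translate([1332, 550, 37]) cube([63, 17, 952]);
translate([1446, 550, 37]) cube([63, 17, 952]);
translate([1560, 550, 37]) cube([63, 17, 952]);
translate([1674, 550, 37]) cube([63, 17, 952]);


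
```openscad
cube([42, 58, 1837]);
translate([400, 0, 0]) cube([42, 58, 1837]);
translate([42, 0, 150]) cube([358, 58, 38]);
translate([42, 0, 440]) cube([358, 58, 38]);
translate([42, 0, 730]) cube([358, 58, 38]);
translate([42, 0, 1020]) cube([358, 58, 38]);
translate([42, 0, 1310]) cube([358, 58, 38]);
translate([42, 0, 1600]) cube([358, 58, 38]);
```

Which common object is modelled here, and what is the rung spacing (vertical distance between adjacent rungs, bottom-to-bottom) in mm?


A ladder. The rung spacing is 290 mm.

Two tall 42×58 posts with 6 short bars between them — a ladder. Adjacent rungs sit at z = 150 and z = 440, so the spacing is 440 − 150 = 290 mm.


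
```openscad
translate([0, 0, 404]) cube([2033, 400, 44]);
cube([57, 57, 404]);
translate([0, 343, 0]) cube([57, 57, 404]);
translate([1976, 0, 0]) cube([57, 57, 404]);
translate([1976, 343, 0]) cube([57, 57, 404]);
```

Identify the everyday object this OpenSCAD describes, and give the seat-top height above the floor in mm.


A bench. The seat-top height is 448 mm.

A long slab on four corner posts — a bench. The slab sits at z = 404 with thickness 44, so the top is 404 + 44 = 448 mm.


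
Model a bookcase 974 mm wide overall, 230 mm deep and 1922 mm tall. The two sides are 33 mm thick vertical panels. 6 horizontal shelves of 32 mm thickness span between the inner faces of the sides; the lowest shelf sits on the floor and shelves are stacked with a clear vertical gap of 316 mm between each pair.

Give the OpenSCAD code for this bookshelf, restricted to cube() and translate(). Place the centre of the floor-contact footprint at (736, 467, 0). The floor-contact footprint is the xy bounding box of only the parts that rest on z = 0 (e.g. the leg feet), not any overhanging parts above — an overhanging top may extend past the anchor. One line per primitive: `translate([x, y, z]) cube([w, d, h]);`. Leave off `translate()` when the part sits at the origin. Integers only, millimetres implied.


translate([249, 352, 0]) cube([33, 230, 1922]);
translate([1190, 352, 0]) cube([33, 230, 1922]);
translate([282, 352, 0]) cube([908, 230, 32]);
translate([282, 352, 348]) cube([908, 230, 32]);
translate([282, 352, 696]) cube([908, 230, 32]);
translate([282, 352, 1044]) cube([908, 230, 32]);
translate([282, 352, 1392]) cube([908, 230, 32]);
translate([282, 352, 1740]) cube([908, 230, 32]);


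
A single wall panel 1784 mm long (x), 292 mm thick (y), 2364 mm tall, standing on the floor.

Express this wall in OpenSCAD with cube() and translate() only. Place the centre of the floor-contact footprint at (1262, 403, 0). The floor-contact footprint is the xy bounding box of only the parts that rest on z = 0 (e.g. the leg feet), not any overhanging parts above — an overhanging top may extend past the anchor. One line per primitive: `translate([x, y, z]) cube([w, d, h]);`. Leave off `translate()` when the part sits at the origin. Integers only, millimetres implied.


translate([370, 257, 0]) cube([1784, 292, 2364]);


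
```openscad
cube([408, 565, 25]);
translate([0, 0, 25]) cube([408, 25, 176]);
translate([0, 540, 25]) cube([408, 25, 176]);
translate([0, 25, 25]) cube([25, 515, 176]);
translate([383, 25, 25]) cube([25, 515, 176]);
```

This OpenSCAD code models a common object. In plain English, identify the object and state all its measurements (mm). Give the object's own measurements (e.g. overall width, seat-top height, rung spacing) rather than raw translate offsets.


An open-topped rectangular box: outside dimensions 408×565×201 mm, with a uniform wall and base thickness of 25 mm. The base is a full 408×565 slab on the floor; four walls sit on top of the base. The front and back walls (the −y and +y sides) span the full width; the two side walls fit between them.


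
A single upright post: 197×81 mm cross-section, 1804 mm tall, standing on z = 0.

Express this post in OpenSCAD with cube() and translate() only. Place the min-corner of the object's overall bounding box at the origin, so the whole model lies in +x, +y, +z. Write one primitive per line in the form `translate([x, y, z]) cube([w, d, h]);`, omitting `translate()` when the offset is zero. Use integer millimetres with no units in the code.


cube([197, 81, 1804]);


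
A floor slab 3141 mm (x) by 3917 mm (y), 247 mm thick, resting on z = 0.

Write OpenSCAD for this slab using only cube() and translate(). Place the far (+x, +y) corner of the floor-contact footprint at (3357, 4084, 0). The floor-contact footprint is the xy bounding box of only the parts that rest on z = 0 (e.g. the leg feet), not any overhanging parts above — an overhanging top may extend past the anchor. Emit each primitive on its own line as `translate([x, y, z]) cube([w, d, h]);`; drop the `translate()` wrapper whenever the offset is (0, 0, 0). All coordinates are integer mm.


translate([216, 167, 0]) cube([3141, 3917, 247]);


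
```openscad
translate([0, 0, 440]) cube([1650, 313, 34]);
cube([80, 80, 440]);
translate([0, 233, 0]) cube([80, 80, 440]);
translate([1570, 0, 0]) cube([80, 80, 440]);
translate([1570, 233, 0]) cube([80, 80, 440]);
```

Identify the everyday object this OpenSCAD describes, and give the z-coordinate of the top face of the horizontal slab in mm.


A bench. The seat-top height is 474 mm.

A long slab on four corner posts — a bench. The slab sits at z = 440 with thickness 34, so the top is 440 + 34 = 474 mm.


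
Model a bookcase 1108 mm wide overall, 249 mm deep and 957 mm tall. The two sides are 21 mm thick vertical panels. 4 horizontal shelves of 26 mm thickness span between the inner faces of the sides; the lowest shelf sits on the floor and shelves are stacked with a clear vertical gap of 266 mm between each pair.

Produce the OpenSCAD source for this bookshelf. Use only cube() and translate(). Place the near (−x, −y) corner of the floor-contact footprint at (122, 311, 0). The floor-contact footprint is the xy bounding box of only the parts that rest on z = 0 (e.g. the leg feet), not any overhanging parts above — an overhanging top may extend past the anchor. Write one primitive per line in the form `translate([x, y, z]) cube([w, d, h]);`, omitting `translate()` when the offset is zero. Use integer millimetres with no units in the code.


translate([122, 311, 0]) cube([21, 249, 957]);
translate([1209, 311, 0]) cube([21, 249, 957]);
translate([143, 311, 0]) cube([1066, 249, 26]);
translate([143, 311, 292]) cube([1066, 249, 26]);
translate([143, 311, 584]) cube([1066, 249, 26]);
translate([143, 311, 876]) cube([1066, 249, 26]);


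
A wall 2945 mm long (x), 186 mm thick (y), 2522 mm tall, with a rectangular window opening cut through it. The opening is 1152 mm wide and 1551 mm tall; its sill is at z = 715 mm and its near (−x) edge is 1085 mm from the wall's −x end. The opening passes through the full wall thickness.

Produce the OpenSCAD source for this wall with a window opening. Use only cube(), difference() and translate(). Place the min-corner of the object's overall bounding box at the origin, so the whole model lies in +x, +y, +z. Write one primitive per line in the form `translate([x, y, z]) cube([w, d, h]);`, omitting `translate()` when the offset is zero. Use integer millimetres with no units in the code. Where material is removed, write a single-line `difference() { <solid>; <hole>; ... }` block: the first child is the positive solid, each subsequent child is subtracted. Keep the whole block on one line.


difference() { cube([2945, 186, 2522]); translate([1085, 0, 715]) cube([1152, 186, 1551]); }


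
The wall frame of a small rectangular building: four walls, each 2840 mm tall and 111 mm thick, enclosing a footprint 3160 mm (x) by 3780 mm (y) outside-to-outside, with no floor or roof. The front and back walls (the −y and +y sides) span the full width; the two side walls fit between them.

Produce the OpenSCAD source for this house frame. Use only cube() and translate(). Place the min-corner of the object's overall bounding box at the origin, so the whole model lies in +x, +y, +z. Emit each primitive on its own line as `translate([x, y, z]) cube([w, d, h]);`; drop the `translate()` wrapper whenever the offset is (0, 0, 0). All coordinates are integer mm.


cube([3160, 111, 2840]);
translate([0, 3669, 0]) cube([3160, 111, 2840]);
translate([0, 111, 0]) cube([111, 3558, 2840]);
translate([3049, 111, 0]) cube([111, 3558, 2840]);


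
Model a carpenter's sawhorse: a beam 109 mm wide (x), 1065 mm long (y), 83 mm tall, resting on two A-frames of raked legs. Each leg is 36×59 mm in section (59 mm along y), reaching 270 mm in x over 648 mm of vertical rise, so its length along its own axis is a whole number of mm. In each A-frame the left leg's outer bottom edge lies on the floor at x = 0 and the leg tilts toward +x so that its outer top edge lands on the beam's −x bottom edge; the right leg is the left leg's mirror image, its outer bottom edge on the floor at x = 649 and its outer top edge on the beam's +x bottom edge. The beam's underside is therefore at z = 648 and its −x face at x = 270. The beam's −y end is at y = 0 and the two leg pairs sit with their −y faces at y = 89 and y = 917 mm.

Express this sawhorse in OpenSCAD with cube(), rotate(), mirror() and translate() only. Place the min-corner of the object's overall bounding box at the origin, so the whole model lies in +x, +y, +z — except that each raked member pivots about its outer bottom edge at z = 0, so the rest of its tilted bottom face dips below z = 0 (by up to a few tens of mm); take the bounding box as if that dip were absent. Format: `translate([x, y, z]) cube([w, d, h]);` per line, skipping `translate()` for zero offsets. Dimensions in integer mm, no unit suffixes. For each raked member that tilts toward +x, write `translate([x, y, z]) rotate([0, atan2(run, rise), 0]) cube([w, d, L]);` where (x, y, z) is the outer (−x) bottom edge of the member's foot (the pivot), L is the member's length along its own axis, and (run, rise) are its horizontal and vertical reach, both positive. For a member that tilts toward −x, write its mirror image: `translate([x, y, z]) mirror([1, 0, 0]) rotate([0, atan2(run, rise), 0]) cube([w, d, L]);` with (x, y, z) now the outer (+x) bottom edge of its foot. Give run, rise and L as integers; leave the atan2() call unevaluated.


translate([270, 0, 648]) cube([109, 1065, 83]);
translate([0, 89, 0]) rotate([0, atan2(270, 648), 0]) cube([36, 59, 702]);
translate([649, 89, 0]) mirror([1, 0, 0]) rotate([0, atan2(270, 648), 0]) cube([36, 59, 702]);
translate([0, 917, 0]) rotate([0, atan2(270, 648), 0]) cube([36, 59, 702]);
translate([649, 917, 0]) mirror([1, 0, 0]) rotate([0, atan2(270, 648), 0]) cube([36, 59, 702]);


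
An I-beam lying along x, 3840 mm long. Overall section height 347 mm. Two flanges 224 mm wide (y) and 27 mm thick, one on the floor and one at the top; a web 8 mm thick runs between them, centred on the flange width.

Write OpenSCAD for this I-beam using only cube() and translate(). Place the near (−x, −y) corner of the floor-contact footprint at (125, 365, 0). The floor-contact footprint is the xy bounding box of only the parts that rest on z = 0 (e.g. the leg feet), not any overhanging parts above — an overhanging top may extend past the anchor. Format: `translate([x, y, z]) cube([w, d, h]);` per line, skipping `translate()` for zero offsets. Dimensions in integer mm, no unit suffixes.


translate([125, 365, 0]) cube([3840, 224, 27]);
translate([125, 473, 27]) cube([3840, 8, 293]);
translate([125, 365, 320]) cube([3840, 224, 27]);


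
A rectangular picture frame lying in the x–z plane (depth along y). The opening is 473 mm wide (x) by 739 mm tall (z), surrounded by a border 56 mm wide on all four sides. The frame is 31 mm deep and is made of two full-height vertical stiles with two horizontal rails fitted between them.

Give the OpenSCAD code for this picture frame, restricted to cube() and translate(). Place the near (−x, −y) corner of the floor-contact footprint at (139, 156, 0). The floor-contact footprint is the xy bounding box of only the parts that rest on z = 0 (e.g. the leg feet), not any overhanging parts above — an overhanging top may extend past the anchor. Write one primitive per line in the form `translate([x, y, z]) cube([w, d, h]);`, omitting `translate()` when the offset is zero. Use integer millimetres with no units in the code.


translate([139, 156, 0]) cube([56, 31, 851]);
translate([668, 156, 0]) cube([56, 31, 851]);
translate([195, 156, 0]) cube([473, 31, 56]);
translate([195, 156, 795]) cube([473, 31, 56]);


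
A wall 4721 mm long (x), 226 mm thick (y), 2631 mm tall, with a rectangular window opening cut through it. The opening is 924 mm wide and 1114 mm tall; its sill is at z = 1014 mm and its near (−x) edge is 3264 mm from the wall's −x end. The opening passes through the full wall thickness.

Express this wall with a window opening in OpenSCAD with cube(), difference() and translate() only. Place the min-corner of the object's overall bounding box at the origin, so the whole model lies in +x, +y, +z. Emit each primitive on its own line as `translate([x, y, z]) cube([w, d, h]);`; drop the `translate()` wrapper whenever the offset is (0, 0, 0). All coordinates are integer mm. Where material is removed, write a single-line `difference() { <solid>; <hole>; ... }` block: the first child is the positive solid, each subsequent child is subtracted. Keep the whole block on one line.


difference() { cube([4721, 226, 2631]); translate([3264, 0, 1014]) cube([924, 226, 1114]); }


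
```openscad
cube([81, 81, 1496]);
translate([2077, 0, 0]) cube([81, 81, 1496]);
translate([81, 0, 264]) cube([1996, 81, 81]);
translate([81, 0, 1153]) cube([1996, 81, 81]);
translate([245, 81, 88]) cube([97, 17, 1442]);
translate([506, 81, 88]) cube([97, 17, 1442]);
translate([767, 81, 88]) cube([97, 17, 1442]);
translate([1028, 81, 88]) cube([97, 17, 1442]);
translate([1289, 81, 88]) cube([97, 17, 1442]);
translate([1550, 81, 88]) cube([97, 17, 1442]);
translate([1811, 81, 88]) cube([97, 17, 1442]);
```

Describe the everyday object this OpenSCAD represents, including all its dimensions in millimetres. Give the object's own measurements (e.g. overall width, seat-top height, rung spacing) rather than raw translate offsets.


A fence section. Two 81×81 mm posts, 1496 mm tall, stand on the floor with a clear span of 1996 mm between their inner faces. Two horizontal rails of 81×81 mm section span the gap between the posts with their undersides at z = 264 mm and z = 1153 mm, flush with the posts' −y face. 7 pickets, each 97 mm wide, 17 mm thick and 1442 mm tall, are fixed to the +y face of the rails with their bottoms at z = 88 mm, spaced across the span with a 164 mm gap after the −x post and between neighbouring pickets, with 169 mm left before the +x post.


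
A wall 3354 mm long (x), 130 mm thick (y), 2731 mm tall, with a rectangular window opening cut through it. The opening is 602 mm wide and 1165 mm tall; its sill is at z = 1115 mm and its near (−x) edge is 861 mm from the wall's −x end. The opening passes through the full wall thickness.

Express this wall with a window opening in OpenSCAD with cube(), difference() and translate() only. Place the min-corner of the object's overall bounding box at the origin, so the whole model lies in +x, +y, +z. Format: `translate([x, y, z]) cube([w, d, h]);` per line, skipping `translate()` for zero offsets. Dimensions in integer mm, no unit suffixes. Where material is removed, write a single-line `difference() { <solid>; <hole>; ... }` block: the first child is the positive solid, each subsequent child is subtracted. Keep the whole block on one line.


difference() { cube([3354, 130, 2731]); translate([861, 0, 1115]) cube([602, 130, 1165]); }


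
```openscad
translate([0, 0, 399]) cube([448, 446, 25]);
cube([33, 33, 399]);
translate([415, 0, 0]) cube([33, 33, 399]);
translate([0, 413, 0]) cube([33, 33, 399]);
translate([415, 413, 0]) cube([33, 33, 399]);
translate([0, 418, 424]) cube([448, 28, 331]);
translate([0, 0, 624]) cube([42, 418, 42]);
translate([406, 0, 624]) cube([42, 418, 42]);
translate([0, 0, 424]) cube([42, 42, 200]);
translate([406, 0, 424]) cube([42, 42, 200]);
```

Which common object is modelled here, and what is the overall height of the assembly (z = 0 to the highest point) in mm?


A chair. The overall height is 755 mm.

A slab on four corner posts with a tall panel at the back — a chair. The seat slab sits at z = 399 with thickness 25, and the 331 mm backrest starts at the seat top, so the overall height is 399 + 25 + 331 = 755 mm.
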